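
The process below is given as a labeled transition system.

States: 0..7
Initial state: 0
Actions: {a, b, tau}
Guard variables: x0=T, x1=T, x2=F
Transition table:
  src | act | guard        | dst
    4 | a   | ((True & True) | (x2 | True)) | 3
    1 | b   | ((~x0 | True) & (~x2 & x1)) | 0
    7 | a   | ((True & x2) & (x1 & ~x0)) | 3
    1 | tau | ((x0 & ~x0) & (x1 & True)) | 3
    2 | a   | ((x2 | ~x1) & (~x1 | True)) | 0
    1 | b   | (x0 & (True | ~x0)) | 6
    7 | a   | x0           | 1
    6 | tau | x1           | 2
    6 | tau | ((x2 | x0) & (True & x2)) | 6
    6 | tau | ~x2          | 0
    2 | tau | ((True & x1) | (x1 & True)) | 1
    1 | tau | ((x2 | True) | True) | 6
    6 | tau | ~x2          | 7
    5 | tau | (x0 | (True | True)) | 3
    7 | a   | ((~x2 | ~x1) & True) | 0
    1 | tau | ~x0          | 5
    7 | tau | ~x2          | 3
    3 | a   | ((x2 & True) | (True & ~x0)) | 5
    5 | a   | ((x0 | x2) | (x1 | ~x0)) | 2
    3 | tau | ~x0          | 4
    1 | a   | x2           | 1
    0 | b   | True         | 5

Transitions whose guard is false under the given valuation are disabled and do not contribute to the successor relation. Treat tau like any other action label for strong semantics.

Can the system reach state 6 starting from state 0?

14 transition(s) survive guard evaluation.
L0 = {0}
L1 = {5}  total {0,5}
L2 = {2,3}  total {0,2,3,5}
L3 = {1}  total {0,1,2,3,5}
L4 = {6}  total {0,1,2,3,5,6}
L5 = {7}  total {0,1,2,3,5,6,7}
R = {0,1,2,3,5,6,7}
Path to 6: b·a·tau·b

Answer: REACHABLE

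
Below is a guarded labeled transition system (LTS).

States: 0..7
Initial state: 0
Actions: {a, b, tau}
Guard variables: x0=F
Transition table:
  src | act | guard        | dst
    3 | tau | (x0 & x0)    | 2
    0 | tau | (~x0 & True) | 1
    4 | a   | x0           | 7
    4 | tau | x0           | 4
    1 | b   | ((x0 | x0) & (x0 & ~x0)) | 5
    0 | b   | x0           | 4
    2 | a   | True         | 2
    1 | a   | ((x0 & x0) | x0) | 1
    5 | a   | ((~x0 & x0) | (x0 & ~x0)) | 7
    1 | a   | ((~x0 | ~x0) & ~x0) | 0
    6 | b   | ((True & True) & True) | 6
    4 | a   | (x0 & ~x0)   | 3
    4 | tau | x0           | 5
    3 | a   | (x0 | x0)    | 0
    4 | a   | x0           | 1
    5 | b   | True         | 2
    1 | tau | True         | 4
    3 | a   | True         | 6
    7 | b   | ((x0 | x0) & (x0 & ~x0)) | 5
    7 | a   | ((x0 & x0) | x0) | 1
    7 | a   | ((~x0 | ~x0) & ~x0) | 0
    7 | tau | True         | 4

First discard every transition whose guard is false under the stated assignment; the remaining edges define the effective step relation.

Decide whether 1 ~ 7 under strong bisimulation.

Answer: BISIMILAR

Analysis:
Bisimulation quotient by refinement:
  π0 = {{0,1,2,3,4,5,6,7}}
  π1 = {{0},{1,7},{2,3},{4},{5,6}}
  π2 = {{0},{1,7},{2},{3},{4},{5},{6}}
Fixed point at round 3; 7 class(es).
1∈{1,7}, 7∈{1,7}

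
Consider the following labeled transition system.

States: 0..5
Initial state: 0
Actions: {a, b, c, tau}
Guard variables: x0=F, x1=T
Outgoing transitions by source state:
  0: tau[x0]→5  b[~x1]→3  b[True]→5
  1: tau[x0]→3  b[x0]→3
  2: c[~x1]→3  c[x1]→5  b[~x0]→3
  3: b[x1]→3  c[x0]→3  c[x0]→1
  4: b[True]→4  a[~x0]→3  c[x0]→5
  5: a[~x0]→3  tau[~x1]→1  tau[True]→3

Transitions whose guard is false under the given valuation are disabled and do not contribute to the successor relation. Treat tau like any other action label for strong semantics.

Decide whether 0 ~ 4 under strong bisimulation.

Answer: NOT BISIMILAR

Analysis:
Bisimulation quotient by refinement:
  P[0] = {{0,1,2,3,4,5}}
  P[1] = {{0,3},{1},{2},{4},{5}}
  P[2] = {{0},{1},{2},{3},{4},{5}}
Fixed point at round 3; 6 class(es).
class of 0: {0}; class of 4: {4}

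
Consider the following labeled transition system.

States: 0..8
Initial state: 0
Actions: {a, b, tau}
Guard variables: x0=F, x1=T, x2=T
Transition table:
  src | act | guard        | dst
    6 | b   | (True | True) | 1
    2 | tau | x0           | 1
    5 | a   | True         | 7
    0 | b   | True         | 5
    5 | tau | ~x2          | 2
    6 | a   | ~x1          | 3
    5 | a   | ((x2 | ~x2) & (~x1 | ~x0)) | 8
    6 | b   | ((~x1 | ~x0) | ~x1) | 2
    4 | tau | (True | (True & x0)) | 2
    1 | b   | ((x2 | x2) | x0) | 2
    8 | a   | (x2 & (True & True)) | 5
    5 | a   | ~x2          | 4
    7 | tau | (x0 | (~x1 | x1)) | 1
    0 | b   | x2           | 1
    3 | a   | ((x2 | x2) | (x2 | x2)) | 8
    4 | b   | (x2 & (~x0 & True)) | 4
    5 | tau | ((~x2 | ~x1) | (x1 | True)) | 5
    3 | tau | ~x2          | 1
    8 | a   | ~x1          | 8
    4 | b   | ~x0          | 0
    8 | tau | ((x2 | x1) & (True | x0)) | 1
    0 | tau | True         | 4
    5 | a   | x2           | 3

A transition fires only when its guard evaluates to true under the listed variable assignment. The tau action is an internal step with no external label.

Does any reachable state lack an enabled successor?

R = {0,1,2,3,4,5,7,8}
  0: b→1  b→5  tau→4  [deg 3]
  1: b→2  [deg 1]
  2: ∅  [no exit]
  3: a→8  [deg 1]
  4: b→0  b→4  tau→2  [deg 3]
  5: a→3  a→7  a→8  tau→5  [deg 4]
  7: tau→1  [deg 1]
  8: a→5  tau→1  [deg 2]
Path to 2: b·b

Answer: DEADLOCK at state 2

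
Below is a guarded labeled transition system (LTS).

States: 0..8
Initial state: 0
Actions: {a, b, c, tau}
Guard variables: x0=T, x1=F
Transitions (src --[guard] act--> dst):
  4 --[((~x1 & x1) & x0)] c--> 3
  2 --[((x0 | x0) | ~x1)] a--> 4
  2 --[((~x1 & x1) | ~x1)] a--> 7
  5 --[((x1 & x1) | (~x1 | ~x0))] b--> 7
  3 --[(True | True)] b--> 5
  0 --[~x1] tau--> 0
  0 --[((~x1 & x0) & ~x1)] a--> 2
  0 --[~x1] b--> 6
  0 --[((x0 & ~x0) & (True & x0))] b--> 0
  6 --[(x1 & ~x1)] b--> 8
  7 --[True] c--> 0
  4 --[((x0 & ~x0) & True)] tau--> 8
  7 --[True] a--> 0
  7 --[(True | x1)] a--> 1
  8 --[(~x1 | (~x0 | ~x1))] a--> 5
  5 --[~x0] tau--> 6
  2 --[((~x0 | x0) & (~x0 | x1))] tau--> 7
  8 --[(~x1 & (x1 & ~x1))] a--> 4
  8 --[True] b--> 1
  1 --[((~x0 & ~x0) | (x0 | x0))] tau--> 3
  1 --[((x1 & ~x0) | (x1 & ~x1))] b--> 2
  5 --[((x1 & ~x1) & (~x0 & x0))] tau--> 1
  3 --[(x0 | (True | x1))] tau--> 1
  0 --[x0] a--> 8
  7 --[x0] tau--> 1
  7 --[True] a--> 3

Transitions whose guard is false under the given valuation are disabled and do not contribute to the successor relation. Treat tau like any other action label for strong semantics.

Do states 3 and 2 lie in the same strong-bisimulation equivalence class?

Answer: NOT BISIMILAR

Trace:
Compute ~ classes (split until stable):
  P[0] = {{0,1,2,3,4,5,6,7,8}}
  P[1] = {{0},{1},{2},{3},{4,6},{5},{7},{8}}
stable after 2 split(s): 8 block(s)
class of 3: {3}; class of 2: {2}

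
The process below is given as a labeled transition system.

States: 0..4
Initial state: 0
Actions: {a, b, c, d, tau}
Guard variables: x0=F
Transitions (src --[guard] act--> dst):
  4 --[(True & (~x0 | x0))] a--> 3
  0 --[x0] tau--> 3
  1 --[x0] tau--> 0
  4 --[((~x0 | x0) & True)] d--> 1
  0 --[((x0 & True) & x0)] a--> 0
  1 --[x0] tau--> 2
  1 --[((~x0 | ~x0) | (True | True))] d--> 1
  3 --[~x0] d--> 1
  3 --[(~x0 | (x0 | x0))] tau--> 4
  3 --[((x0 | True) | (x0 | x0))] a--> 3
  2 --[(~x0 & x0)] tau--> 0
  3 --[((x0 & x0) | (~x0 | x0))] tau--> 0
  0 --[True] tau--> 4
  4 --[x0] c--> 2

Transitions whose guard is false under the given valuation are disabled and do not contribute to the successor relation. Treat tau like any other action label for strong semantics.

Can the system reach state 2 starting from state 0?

Answer: UNREACHABLE

Working:
After dropping false guards: 8 live edges.
Layer 0: {0}
Layer 1: {4}  total {0,4}
Layer 2: {1,3}  total {0,1,3,4}
R = {0,1,3,4}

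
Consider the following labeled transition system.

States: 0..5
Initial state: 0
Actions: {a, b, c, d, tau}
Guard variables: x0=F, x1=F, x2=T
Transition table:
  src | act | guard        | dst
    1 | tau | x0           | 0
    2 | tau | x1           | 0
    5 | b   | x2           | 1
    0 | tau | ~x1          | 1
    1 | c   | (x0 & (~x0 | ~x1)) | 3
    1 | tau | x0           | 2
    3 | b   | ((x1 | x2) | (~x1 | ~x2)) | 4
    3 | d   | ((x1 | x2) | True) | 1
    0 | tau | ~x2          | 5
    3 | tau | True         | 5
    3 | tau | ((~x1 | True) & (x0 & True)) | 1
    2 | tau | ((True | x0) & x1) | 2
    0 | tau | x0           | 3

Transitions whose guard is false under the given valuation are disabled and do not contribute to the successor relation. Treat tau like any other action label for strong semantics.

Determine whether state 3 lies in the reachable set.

Answer: UNREACHABLE

Working:
5 transition(s) survive guard evaluation.
depth 0: {0}
depth 1: {1}  now seen {0,1}
Reach set: {0,1}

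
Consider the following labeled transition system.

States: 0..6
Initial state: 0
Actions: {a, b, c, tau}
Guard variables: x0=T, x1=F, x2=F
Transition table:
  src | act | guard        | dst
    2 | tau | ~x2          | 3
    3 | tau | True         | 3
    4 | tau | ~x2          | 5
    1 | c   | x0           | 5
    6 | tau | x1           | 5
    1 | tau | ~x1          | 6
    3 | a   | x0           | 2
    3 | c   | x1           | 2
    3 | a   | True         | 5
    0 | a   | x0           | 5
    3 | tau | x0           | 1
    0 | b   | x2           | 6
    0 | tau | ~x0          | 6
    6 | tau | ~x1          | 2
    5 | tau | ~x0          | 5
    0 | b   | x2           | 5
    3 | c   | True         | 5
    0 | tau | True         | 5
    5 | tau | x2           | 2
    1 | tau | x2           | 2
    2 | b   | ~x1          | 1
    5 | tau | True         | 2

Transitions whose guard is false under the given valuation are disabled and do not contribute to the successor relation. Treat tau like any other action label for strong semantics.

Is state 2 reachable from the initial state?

Answer: REACHABLE

Trace:
After dropping false guards: 14 live edges.
L0 = {0}
L1 = {5}  total {0,5}
L2 = {2}  total {0,2,5}
L3 = {1,3}  total {0,1,2,3,5}
L4 = {6}  total {0,1,2,3,5,6}
R = {0,1,2,3,5,6}
trace reaching 2: a·tau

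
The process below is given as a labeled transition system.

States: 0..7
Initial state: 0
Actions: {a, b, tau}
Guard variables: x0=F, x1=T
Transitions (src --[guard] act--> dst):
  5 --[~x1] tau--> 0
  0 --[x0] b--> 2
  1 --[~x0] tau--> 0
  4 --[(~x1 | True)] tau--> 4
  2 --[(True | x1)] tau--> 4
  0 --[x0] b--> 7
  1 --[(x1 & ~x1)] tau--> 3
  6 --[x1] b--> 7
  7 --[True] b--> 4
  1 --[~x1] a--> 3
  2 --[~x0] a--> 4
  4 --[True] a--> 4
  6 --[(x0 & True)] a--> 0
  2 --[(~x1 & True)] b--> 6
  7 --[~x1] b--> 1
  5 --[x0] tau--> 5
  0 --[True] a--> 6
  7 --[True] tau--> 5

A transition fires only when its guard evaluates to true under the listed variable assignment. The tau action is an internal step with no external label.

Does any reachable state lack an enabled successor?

Reachable = {0,4,5,6,7}
  0: a→6  [1 exit(s)]
  4: a→4  tau→4  [2 exit(s)]
  5: ∅  [no exit]
  6: b→7  [1 exit(s)]
  7: b→4  tau→5  [2 exit(s)]
trace reaching 5: a·b·tau

Answer: DEADLOCK at state 5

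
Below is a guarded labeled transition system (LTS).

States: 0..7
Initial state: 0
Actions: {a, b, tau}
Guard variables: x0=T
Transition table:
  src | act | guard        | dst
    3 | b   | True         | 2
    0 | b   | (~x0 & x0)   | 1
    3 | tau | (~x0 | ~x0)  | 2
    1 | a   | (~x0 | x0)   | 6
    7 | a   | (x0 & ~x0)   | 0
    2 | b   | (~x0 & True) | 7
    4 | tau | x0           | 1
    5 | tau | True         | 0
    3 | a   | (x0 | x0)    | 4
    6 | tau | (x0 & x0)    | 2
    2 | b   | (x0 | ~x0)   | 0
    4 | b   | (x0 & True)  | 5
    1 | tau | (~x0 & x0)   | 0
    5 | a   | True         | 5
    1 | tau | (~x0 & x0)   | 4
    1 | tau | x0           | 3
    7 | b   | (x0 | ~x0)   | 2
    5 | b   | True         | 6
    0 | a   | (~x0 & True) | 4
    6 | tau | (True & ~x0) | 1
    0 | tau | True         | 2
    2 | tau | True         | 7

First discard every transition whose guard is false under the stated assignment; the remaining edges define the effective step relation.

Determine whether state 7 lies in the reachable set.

Guard filter leaves 14 enabled edge(s).
L0 = {0}
L1 = {2}  total {0,2}
L2 = {7}  total {0,2,7}
Reach set: {0,2,7}
Path to 7: tau·tau

Answer: REACHABLE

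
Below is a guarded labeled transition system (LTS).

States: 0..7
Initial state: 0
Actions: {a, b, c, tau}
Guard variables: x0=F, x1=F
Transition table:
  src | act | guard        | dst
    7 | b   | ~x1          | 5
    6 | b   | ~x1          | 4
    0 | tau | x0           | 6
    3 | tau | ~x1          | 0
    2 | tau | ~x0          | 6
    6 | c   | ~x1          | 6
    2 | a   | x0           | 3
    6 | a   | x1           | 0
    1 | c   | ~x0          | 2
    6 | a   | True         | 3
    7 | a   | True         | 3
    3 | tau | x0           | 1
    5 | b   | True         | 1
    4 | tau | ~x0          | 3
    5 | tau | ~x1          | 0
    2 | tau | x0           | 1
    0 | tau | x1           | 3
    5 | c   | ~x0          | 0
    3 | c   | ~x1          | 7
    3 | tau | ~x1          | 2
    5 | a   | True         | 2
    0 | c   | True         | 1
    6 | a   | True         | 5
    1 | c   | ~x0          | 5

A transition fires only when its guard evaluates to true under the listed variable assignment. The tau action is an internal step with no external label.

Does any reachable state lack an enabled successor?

Answer: DEADLOCK-FREE

Trace:
Reachable = {0,1,2,3,4,5,6,7}
  0: c→1  [deg 1]
  1: c→2  c→5  [deg 2]
  2: tau→6  [deg 1]
  3: c→7  tau→0  tau→2  [deg 3]
  4: tau→3  [deg 1]
  5: a→2  b→1  c→0  tau→0  [deg 4]
  6: a→3  a→5  b→4  c→6  [deg 4]
  7: a→3  b→5  [deg 2]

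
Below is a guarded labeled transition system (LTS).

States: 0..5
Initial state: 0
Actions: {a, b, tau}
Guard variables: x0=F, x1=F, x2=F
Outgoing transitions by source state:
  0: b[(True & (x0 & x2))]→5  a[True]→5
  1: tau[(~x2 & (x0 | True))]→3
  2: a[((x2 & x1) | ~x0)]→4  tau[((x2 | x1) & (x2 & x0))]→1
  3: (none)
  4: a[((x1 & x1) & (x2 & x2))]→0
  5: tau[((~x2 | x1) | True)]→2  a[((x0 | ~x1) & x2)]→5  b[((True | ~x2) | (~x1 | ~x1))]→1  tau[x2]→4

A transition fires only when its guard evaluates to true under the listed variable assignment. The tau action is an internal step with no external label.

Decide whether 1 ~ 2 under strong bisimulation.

Compute ~ classes (split until stable):
  π0 = {{0,1,2,3,4,5}}
  π1 = {{0,2},{1},{3,4},{5}}
  π2 = {{0},{1},{2},{3,4},{5}}
stable after 3 split(s): 5 block(s)
class of 1: {1}; class of 2: {2}

Answer: NOT BISIMILAR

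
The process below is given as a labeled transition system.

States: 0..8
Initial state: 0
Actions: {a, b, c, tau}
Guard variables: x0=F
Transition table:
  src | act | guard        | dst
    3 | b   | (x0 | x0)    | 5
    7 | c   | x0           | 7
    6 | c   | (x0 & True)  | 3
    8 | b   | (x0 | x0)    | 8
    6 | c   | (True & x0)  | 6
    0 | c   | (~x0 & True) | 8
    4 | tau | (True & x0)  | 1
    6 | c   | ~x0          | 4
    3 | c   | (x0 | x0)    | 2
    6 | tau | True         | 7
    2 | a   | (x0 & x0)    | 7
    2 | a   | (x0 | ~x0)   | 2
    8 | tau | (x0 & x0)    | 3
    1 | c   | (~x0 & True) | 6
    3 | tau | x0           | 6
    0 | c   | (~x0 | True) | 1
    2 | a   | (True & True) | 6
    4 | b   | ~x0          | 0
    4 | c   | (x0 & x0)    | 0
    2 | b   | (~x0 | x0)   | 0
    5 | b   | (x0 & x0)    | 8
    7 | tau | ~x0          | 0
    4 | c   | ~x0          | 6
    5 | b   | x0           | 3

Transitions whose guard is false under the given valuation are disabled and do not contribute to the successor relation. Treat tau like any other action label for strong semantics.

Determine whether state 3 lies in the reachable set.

Guard filter leaves 11 enabled edge(s).
Layer 0: {0}
Layer 1: {1,8}  total {0,1,8}
Layer 2: {6}  total {0,1,6,8}
Layer 3: {4,7}  total {0,1,4,6,7,8}
Reach set: {0,1,4,6,7,8}

Answer: UNREACHABLE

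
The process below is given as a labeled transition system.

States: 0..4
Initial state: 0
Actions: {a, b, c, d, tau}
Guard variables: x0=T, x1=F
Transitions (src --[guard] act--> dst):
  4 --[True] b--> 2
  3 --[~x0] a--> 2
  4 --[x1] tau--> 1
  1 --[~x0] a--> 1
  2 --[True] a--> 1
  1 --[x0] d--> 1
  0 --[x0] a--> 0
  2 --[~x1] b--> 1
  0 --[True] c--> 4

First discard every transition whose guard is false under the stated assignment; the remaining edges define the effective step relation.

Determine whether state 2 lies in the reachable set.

Guard filter leaves 6 enabled edge(s).
L0 = {0}
L1 = {4}  total {0,4}
L2 = {2}  total {0,2,4}
L3 = {1}  total {0,1,2,4}
Reachable = {0,1,2,4}
Path to 2: c·b

Answer: REACHABLE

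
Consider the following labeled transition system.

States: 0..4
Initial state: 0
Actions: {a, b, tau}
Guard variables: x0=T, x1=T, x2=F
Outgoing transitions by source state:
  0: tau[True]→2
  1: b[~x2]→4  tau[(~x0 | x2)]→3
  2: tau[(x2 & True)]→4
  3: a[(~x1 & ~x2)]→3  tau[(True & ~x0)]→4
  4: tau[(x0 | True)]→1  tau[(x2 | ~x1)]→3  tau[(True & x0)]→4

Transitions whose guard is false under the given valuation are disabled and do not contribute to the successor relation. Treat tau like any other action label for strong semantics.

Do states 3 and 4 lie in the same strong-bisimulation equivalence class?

Answer: NOT BISIMILAR

Analysis:
Bisimulation quotient by refinement:
  round 0: {{0,1,2,3,4}}
  round 1: {{0,4},{1},{2,3}}
  round 2: {{0},{1},{2,3},{4}}
stable after 3 split(s): 4 block(s)
class of 3: {2,3}; class of 4: {4}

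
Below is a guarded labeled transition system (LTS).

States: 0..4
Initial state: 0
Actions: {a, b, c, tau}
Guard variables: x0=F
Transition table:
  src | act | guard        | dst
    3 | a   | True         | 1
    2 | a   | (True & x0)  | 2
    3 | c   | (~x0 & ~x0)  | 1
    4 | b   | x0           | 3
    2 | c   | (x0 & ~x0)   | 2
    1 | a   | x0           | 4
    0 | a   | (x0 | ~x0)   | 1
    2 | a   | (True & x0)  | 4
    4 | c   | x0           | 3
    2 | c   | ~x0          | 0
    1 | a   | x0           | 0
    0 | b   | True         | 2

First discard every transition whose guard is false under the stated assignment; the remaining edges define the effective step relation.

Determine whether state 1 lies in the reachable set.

Answer: REACHABLE

Trace:
5 transition(s) survive guard evaluation.
depth 0: {0}
depth 1: {1,2}  total {0,1,2}
Reach set: {0,1,2}
witness 1: a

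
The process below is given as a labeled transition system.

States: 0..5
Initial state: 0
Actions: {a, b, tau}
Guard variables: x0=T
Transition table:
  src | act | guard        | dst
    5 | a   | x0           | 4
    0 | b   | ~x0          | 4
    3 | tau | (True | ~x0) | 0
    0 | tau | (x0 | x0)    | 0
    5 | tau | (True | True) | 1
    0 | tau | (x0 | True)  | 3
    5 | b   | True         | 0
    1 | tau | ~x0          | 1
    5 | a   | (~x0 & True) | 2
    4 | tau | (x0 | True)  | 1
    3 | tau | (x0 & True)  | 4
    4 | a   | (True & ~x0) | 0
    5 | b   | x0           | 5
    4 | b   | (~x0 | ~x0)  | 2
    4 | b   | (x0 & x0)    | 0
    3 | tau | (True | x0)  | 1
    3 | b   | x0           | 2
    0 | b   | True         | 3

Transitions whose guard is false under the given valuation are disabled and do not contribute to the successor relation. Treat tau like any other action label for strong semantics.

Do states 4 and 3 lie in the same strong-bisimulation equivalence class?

Refine partition for ~:
  π0 = {{0,1,2,3,4,5}}
  π1 = {{0,3,4},{1,2},{5}}
  π2 = {{0},{1,2},{3},{4},{5}}
5 equivalence class(es) (converged in 3)
[4]={4}  [3]={3}

Answer: NOT BISIMILAR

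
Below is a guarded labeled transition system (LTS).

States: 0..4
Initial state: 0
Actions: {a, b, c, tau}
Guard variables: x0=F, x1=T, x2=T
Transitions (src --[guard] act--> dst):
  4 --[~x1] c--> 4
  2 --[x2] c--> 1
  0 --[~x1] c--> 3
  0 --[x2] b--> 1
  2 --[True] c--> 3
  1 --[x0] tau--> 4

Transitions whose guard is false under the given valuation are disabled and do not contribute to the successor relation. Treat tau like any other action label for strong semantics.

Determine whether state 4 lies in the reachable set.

Answer: UNREACHABLE

Analysis:
Guard filter leaves 3 enabled edge(s).
Layer 0: {0}
Layer 1: {1}  cumulative {0,1}
R = {0,1}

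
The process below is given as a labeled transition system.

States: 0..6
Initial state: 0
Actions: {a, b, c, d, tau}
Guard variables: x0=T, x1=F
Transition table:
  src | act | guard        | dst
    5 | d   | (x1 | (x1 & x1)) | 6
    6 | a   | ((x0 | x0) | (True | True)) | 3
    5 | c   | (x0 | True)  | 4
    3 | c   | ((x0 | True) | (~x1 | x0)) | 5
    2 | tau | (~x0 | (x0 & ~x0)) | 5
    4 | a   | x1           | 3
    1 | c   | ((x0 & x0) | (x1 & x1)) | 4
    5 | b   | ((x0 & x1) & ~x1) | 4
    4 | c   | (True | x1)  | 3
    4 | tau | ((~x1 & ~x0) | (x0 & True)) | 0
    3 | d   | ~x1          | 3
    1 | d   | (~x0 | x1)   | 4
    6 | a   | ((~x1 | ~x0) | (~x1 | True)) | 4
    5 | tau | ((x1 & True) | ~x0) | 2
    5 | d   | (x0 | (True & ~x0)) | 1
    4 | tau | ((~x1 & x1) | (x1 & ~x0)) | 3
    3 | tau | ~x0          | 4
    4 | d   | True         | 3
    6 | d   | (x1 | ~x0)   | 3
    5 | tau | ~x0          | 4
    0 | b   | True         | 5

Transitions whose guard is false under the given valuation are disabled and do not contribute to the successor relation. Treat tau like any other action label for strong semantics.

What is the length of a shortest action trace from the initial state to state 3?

Answer: 3

Analysis:
Breadth-first toward 3:
  L0 = {0}
  L1 = {5}
  L2 = {1,4}
  L3 = {3}
3 enters at depth 3; path b·c·c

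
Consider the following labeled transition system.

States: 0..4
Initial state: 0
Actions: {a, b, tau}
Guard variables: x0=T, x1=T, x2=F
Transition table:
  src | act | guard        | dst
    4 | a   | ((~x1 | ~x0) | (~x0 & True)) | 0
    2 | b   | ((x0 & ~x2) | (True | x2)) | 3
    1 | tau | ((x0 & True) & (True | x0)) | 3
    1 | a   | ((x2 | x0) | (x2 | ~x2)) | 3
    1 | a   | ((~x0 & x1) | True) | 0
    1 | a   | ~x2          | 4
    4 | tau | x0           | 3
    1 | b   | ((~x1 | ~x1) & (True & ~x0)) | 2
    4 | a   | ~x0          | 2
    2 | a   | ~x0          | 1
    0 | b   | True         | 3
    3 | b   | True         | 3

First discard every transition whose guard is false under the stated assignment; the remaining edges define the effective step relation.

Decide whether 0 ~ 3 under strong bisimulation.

Refine partition for ~:
  π0 = {{0,1,2,3,4}}
  π1 = {{0,2,3},{1},{4}}
3 equivalence class(es) (converged in 2)
0∈{0,2,3}, 3∈{0,2,3}

Answer: BISIMILAR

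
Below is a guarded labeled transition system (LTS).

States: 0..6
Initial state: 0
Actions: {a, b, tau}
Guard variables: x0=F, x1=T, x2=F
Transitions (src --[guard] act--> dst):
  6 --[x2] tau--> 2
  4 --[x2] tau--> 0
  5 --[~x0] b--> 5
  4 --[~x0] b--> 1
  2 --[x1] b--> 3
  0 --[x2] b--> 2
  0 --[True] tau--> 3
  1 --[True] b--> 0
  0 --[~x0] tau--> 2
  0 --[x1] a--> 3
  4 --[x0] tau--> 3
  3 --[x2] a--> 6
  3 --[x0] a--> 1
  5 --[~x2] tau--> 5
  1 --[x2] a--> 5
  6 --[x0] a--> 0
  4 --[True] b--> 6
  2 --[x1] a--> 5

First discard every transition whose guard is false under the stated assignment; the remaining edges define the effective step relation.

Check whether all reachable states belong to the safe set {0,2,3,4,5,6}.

Safe = {0,2,3,4,5,6}
Reach set: {0,2,3,5}
  0: safe
  2: safe
  3: safe
  5: safe

Answer: INVARIANT HOLDS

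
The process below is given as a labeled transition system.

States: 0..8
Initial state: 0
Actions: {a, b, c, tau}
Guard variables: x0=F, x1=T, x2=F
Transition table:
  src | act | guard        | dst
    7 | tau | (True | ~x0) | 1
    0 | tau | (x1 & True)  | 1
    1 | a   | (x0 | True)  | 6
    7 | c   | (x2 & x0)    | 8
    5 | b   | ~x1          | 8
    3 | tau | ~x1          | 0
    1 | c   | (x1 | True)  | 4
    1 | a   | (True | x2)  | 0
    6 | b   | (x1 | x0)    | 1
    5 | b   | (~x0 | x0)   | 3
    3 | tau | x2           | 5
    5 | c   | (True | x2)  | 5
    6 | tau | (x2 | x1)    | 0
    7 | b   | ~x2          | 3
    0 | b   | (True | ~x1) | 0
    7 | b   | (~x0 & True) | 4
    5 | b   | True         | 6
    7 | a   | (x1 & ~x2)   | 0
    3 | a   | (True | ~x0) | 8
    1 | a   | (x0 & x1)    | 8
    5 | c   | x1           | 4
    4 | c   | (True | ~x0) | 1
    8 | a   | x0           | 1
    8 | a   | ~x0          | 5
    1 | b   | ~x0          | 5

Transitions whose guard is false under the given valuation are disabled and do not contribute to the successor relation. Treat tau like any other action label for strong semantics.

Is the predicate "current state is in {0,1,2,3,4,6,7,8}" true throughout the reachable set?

Answer: INVARIANT VIOLATED at state 5

Analysis:
Inv-set: {0,1,2,3,4,6,7,8}
Reach set: {0,1,3,4,5,6,8}
  0: safe
  1: safe
  3: safe
  4: safe
  5: outside
  6: safe
  8: safe
witness against invariant: tau·b → 5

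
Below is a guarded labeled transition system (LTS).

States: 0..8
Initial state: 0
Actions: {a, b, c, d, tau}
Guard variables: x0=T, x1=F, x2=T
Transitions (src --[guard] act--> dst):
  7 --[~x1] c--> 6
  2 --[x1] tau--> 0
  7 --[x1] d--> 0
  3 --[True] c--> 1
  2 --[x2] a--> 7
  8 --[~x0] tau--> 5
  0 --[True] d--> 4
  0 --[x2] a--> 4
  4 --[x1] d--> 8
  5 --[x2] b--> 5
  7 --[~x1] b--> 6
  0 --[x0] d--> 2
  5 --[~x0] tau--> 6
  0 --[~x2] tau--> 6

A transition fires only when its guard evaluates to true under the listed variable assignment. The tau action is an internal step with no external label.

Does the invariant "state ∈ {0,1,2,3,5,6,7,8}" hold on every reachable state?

Inv-set: {0,1,2,3,5,6,7,8}
R = {0,2,4,6,7}
  0: ok
  2: ok
  4: outside
  6: ok
  7: ok
counterexample path to 4: d

Answer: INVARIANT VIOLATED at state 4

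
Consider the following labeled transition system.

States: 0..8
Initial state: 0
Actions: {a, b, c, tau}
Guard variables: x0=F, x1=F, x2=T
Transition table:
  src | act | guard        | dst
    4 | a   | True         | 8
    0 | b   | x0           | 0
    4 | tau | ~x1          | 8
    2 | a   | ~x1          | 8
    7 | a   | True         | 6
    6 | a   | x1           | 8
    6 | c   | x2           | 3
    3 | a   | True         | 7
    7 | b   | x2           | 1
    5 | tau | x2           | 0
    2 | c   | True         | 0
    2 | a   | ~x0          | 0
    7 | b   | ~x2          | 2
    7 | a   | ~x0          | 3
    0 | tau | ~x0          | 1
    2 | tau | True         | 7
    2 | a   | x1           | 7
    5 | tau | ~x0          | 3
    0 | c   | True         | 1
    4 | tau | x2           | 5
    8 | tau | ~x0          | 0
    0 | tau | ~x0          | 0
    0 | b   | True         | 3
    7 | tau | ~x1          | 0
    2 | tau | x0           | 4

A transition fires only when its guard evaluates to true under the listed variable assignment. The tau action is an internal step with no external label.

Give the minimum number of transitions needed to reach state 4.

Answer: UNREACHABLE

Trace:
Breadth-first toward 4:
  depth 0: {0}
  depth 1: {1,3}
  depth 2: {7}
  depth 3: {6}
4 never appears.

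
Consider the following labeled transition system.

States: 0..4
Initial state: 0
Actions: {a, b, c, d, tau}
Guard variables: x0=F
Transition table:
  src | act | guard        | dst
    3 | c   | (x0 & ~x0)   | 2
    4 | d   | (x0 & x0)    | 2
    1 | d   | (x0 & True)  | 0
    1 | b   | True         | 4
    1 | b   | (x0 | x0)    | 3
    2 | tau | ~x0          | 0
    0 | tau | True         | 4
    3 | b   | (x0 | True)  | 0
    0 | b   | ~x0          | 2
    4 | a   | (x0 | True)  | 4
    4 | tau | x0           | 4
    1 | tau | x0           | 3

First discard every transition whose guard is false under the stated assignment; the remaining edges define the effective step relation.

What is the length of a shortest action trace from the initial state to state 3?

Answer: UNREACHABLE

Trace:
Layered search for 3:
  depth 0: {0}
  depth 1: {2,4}
3 never appears.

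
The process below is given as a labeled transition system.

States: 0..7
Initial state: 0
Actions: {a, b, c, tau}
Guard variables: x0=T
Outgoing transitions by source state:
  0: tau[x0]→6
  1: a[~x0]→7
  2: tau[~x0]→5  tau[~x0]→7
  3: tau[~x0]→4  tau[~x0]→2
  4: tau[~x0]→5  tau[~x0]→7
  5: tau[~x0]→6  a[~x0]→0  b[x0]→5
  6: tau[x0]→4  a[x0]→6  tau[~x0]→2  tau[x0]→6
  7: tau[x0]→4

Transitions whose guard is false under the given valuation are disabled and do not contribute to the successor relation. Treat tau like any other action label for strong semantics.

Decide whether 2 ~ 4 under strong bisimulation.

Bisimulation quotient by refinement:
  π0 = {{0,1,2,3,4,5,6,7}}
  π1 = {{0,7},{1,2,3,4},{5},{6}}
  π2 = {{0},{1,2,3,4},{5},{6},{7}}
stable after 3 split(s): 5 block(s)
[2]={1,2,3,4}  [4]={1,2,3,4}

Answer: BISIMILAR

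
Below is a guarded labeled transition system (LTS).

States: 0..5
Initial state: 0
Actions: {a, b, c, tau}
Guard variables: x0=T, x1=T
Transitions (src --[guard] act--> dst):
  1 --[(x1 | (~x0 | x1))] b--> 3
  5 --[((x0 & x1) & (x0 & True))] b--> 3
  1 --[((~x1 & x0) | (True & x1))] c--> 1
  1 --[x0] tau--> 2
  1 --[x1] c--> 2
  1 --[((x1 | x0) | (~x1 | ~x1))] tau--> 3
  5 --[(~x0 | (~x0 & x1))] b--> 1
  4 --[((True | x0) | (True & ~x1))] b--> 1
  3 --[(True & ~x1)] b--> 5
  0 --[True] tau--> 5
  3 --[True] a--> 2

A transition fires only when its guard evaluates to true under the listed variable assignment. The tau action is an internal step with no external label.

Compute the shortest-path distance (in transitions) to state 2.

Answer: 3

Trace:
BFS to 2:
  depth 0: {0}
  depth 1: {5}
  depth 2: {3}
  depth 3: {2}
first hit 2 at d=3 via tau·b·a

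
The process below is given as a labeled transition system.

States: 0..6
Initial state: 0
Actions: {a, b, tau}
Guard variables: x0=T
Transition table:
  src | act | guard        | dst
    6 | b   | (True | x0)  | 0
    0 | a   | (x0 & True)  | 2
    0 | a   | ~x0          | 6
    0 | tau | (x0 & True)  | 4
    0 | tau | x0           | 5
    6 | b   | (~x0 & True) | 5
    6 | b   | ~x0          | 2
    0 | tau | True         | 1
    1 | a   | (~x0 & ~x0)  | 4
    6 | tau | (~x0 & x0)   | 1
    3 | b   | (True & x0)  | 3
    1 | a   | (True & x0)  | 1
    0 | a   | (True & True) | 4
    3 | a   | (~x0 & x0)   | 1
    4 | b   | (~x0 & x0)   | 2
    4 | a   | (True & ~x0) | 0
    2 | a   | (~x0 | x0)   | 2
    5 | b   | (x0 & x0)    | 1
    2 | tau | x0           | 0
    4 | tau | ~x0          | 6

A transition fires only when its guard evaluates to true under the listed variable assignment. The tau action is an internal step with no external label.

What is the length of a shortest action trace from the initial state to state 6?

Answer: UNREACHABLE

Working:
Breadth-first toward 6:
  depth 0: {0}
  depth 1: {1,2,4,5}
6 never appears.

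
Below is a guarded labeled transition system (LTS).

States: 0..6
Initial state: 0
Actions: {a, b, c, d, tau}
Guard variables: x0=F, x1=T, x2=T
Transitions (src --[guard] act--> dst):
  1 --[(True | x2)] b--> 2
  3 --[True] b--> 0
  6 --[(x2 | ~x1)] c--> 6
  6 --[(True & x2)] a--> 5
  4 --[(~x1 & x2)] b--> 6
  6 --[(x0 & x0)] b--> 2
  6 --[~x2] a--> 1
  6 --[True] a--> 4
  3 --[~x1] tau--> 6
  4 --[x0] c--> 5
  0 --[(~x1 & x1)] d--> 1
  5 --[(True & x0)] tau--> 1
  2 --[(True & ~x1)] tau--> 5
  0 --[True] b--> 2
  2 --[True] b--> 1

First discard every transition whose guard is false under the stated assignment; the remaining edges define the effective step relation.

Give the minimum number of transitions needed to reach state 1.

Answer: 2

Analysis:
Layered search for 1:
  depth 0: {0}
  depth 1: {2}
  depth 2: {1}
depth(1)=2, e.g. b·b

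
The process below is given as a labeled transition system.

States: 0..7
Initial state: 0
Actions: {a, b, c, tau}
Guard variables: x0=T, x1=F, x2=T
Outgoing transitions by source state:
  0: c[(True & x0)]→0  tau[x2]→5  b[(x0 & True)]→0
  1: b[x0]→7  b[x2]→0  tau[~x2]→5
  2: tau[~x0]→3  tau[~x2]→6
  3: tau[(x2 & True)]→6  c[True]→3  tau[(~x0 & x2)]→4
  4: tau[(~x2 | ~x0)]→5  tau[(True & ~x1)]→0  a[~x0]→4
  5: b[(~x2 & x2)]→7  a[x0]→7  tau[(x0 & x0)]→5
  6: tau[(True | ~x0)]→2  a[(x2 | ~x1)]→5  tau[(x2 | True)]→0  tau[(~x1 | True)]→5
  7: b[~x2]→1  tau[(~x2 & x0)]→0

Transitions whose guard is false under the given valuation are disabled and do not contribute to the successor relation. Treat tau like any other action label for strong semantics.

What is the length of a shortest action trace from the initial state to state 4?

Layered search for 4:
  Layer 0: {0}
  Layer 1: {5}
  Layer 2: {7}
4 never appears.

Answer: UNREACHABLE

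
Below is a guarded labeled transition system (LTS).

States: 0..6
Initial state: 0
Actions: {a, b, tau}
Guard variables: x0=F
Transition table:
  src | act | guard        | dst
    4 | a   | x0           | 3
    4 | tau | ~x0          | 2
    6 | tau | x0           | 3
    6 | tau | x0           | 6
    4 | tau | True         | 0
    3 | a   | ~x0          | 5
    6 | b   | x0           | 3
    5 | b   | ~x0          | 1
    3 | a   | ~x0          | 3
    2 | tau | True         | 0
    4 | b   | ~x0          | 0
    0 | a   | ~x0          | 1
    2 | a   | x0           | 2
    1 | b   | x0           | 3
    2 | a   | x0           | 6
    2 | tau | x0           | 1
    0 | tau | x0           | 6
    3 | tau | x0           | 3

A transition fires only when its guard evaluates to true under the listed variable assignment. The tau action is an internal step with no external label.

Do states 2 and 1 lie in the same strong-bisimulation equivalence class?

Answer: NOT BISIMILAR

Trace:
Refine partition for ~:
  round 0: {{0,1,2,3,4,5,6}}
  round 1: {{0,3},{1,6},{2},{4},{5}}
  round 2: {{0},{1,6},{2},{3},{4},{5}}
Fixed point at round 3; 6 class(es).
2∈{2}, 1∈{1,6}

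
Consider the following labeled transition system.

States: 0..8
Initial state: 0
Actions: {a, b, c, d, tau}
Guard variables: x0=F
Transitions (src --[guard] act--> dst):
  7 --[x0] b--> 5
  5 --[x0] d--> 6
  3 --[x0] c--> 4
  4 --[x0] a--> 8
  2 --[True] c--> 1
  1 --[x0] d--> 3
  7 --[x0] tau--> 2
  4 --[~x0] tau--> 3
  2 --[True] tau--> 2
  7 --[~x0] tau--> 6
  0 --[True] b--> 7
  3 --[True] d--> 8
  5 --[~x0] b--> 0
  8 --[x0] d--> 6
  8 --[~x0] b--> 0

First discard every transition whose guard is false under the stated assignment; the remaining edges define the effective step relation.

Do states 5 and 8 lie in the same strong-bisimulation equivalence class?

Answer: BISIMILAR

Analysis:
Bisimulation quotient by refinement:
  P[0] = {{0,1,2,3,4,5,6,7,8}}
  P[1] = {{0,5,8},{1,6},{2},{3},{4,7}}
  P[2] = {{0},{1,6},{2},{3},{4},{5,8},{7}}
7 equivalence class(es) (converged in 3)
5∈{5,8}, 8∈{5,8}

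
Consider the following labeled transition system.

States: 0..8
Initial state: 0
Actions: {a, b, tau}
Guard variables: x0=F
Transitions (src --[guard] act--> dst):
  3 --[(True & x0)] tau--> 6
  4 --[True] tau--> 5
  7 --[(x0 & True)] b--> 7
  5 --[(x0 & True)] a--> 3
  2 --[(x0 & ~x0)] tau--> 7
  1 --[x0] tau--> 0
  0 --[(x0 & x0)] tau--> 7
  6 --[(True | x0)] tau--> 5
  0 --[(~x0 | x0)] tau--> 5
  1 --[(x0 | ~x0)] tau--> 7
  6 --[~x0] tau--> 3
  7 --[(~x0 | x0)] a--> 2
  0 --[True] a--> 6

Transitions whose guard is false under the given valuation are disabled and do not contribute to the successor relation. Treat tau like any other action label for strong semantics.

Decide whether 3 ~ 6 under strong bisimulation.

Refine partition for ~:
  P[0] = {{0,1,2,3,4,5,6,7,8}}
  P[1] = {{0},{1,4,6},{2,3,5,8},{7}}
  P[2] = {{0},{1},{2,3,5,8},{4,6},{7}}
5 equivalence class(es) (converged in 3)
[3]={2,3,5,8}  [6]={4,6}

Answer: NOT BISIMILAR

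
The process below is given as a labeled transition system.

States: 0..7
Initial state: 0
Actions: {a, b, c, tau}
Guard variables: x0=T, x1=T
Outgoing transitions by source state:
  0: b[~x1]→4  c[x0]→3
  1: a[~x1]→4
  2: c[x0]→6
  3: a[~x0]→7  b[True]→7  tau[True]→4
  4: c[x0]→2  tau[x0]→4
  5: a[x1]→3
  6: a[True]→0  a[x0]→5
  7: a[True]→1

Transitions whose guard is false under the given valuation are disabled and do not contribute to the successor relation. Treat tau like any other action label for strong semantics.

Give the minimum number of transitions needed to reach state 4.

Answer: 2

Trace:
Layered search for 4:
  Layer 0: {0}
  Layer 1: {3}
  Layer 2: {4,7}
depth(4)=2, e.g. c·tau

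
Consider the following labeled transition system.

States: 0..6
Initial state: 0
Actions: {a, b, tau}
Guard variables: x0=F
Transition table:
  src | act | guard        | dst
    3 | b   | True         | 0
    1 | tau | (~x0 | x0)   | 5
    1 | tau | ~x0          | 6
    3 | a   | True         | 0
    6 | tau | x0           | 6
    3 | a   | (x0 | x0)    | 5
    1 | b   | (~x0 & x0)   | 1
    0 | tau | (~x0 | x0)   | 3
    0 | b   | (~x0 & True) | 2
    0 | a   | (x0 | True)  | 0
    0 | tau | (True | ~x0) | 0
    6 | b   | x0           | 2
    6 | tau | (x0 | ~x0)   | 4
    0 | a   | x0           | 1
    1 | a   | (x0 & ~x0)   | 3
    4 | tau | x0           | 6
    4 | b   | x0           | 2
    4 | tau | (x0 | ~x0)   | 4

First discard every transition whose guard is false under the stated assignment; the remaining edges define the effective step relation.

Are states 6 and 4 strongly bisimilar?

Answer: BISIMILAR

Trace:
Compute ~ classes (split until stable):
  round 0: {{0,1,2,3,4,5,6}}
  round 1: {{0},{1,4,6},{2,5},{3}}
  round 2: {{0},{1},{2,5},{3},{4,6}}
stable after 3 split(s): 5 block(s)
6∈{4,6}, 4∈{4,6}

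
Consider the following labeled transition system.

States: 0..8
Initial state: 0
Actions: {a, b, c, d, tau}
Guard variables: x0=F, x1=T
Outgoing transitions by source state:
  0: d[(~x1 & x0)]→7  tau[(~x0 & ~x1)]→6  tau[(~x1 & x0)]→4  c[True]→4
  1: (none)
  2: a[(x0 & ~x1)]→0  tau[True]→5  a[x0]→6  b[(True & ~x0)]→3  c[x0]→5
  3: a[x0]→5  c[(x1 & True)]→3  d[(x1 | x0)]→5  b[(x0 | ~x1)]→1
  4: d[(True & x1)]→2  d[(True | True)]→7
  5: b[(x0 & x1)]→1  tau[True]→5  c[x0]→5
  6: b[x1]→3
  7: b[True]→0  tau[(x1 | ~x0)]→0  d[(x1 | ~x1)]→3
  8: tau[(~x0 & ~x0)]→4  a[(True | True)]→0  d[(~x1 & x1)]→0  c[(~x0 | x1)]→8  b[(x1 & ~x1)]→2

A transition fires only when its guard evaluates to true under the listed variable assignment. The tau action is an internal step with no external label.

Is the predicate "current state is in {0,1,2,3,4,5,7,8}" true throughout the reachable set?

Answer: INVARIANT HOLDS

Trace:
Allowed set {0,1,2,3,4,5,7,8}
Reachable = {0,2,3,4,5,7}
  0: safe
  2: safe
  3: safe
  4: safe
  5: safe
  7: safe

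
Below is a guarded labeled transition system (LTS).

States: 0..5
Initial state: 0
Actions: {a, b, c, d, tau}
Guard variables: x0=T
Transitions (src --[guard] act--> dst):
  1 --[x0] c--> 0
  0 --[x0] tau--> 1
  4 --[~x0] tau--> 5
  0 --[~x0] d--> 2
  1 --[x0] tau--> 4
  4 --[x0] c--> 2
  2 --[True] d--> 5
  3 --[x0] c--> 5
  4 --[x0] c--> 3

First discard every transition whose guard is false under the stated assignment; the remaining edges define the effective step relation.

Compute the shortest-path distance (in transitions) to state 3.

Answer: 3

Working:
Layered search for 3:
  L0 = {0}
  L1 = {1}
  L2 = {4}
  L3 = {2,3}
depth(3)=3, e.g. tau·tau·c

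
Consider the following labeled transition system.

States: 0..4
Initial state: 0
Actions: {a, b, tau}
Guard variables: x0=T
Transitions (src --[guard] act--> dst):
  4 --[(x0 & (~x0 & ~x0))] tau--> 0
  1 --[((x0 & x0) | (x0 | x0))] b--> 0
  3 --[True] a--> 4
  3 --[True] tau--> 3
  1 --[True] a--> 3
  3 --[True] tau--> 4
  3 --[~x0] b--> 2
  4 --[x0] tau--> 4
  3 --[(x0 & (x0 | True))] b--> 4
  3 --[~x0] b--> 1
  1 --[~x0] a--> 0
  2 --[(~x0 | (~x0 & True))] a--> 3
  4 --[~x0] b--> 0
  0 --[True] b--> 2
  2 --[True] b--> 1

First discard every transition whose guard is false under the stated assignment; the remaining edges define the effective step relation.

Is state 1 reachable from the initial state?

9 transition(s) survive guard evaluation.
Layer 0: {0}
Layer 1: {2}  now seen {0,2}
Layer 2: {1}  now seen {0,1,2}
Layer 3: {3}  now seen {0,1,2,3}
Layer 4: {4}  now seen {0,1,2,3,4}
Reachable = {0,1,2,3,4}
trace reaching 1: b·b

Answer: REACHABLE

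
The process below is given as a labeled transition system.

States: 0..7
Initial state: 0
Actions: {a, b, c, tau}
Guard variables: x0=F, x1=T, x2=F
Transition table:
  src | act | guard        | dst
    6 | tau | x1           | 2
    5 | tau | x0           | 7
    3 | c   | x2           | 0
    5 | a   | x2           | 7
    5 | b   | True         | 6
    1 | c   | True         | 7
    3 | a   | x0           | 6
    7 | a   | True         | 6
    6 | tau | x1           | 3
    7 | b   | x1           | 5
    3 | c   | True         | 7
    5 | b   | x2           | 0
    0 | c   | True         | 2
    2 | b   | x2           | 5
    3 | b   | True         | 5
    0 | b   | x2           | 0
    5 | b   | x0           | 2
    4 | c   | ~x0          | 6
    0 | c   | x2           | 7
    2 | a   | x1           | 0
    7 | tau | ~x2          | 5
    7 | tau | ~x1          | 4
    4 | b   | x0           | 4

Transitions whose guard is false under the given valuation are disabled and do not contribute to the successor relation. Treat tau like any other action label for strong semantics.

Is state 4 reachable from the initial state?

Answer: UNREACHABLE

Working:
12 transition(s) survive guard evaluation.
L0 = {0}
L1 = {2}  cumulative {0,2}
Reachable = {0,2}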